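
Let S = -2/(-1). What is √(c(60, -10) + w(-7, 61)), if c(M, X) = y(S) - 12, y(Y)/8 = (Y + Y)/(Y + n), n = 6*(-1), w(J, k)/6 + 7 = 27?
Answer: 10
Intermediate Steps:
w(J, k) = 120 (w(J, k) = -42 + 6*27 = -42 + 162 = 120)
S = 2 (S = -2*(-1) = 2)
n = -6
y(Y) = 16*Y/(-6 + Y) (y(Y) = 8*((Y + Y)/(Y - 6)) = 8*((2*Y)/(-6 + Y)) = 8*(2*Y/(-6 + Y)) = 16*Y/(-6 + Y))
c(M, X) = -20 (c(M, X) = 16*2/(-6 + 2) - 12 = 16*2/(-4) - 12 = 16*2*(-¼) - 12 = -8 - 12 = -20)
√(c(60, -10) + w(-7, 61)) = √(-20 + 120) = √100 = 10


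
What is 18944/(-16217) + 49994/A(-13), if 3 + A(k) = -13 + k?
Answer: -811302074/470293 ≈ -1725.1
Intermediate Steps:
A(k) = -16 + k (A(k) = -3 + (-13 + k) = -16 + k)
18944/(-16217) + 49994/A(-13) = 18944/(-16217) + 49994/(-16 - 13) = 18944*(-1/16217) + 49994/(-29) = -18944/16217 + 49994*(-1/29) = -18944/16217 - 49994/29 = -811302074/470293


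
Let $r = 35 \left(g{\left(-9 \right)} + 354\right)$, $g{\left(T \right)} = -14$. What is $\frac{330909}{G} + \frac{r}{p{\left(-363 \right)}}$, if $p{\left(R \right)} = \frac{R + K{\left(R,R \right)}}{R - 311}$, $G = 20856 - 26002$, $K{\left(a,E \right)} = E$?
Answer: $\frac{20516883833}{1867998} \approx 10983.0$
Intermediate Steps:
$G = -5146$
$p{\left(R \right)} = \frac{2 R}{-311 + R}$ ($p{\left(R \right)} = \frac{R + R}{R - 311} = \frac{2 R}{-311 + R}$)
$r = 11900$ ($r = 35 \left(-14 + 354\right) = 35 \cdot 340 = 11900$)
$\frac{330909}{G} + \frac{r}{p{\left(-363 \right)}} = \frac{330909}{-5146} + \frac{11900}{2 \left(-363\right) \frac{1}{-311 - 363}} = 330909 \left(- \frac{1}{5146}\right) + \frac{11900}{2 \left(-363\right) \frac{1}{-674}} = - \frac{330909}{5146} + \frac{11900}{2 \left(-363\right) \left(- \frac{1}{674}\right)} = - \frac{330909}{5146} + \frac{11900}{\frac{363}{337}} = - \frac{330909}{5146} + 11900 \cdot \frac{337}{363} = - \frac{330909}{5146} + \frac{4010300}{363} = \frac{20516883833}{1867998}$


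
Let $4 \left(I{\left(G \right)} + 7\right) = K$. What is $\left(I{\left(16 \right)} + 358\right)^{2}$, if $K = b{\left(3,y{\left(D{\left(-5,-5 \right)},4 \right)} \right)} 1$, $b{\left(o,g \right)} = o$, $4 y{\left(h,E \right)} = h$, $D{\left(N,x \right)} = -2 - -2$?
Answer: $\frac{1979649}{16} \approx 1.2373 \cdot 10^{5}$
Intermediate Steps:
$D{\left(N,x \right)} = 0$ ($D{\left(N,x \right)} = -2 + 2 = 0$)
$y{\left(h,E \right)} = \frac{h}{4}$
$K = 3$ ($K = 3 \cdot 1 = 3$)
$I{\left(G \right)} = - \frac{25}{4}$ ($I{\left(G \right)} = -7 + \frac{1}{4} \cdot 3 = -7 + \frac{3}{4} = - \frac{25}{4}$)
$\left(I{\left(16 \right)} + 358\right)^{2} = \left(- \frac{25}{4} + 358\right)^{2} = \left(\frac{1407}{4}\right)^{2} = \frac{1979649}{16}$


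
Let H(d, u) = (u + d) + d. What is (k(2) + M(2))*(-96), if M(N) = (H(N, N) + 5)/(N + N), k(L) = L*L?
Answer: -648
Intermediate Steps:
k(L) = L**2
H(d, u) = u + 2*d (H(d, u) = (d + u) + d = u + 2*d)
M(N) = (5 + 3*N)/(2*N) (M(N) = ((N + 2*N) + 5)/(N + N) = (3*N + 5)/((2*N)) = (5 + 3*N)*(1/(2*N)) = (5 + 3*N)/(2*N))
(k(2) + M(2))*(-96) = (2**2 + (1/2)*(5 + 3*2)/2)*(-96) = (4 + (1/2)*(1/2)*(5 + 6))*(-96) = (4 + (1/2)*(1/2)*11)*(-96) = (4 + 11/4)*(-96) = (27/4)*(-96) = -648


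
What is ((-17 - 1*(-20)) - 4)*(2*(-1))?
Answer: 2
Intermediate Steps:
((-17 - 1*(-20)) - 4)*(2*(-1)) = ((-17 + 20) - 4)*(-2) = (3 - 4)*(-2) = -1*(-2) = 2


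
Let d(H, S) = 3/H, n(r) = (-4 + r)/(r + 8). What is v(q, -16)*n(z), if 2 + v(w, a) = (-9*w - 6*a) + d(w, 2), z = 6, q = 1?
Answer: 88/7 ≈ 12.571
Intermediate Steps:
n(r) = (-4 + r)/(8 + r)
v(w, a) = -2 - 9*w - 6*a + 3/w (v(w, a) = -2 + ((-9*w - 6*a) + 3/w) = -2 + (-9*w - 6*a + 3/w) = -2 - 9*w - 6*a + 3/w)
v(q, -16)*n(z) = (-2 - 9*1 - 6*(-16) + 3/1)*((-4 + 6)/(8 + 6)) = (-2 - 9 + 96 + 3*1)*(2/14) = (-2 - 9 + 96 + 3)*((1/14)*2) = 88*(⅐) = 88/7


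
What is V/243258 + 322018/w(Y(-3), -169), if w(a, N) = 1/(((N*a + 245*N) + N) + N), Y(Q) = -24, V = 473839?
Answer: -2952152904694589/243258 ≈ -1.2136e+10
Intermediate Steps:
w(a, N) = 1/(247*N + N*a) (w(a, N) = 1/(((245*N + N*a) + N) + N) = 1/((246*N + N*a) + N) = 1/(247*N + N*a))
V/243258 + 322018/w(Y(-3), -169) = 473839/243258 + 322018/((1/((-169)*(247 - 24)))) = 473839*(1/243258) + 322018/((-1/169/223)) = 473839/243258 + 322018/((-1/169*1/223)) = 473839/243258 + 322018/(-1/37687) = 473839/243258 + 322018*(-37687) = 473839/243258 - 12135892366 = -2952152904694589/243258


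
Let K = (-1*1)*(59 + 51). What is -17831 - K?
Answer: -17721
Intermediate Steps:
K = -110 (K = -1*110 = -110)
-17831 - K = -17831 - 1*(-110) = -17831 + 110 = -17721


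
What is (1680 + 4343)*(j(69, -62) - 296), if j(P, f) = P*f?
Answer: -27549202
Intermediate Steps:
(1680 + 4343)*(j(69, -62) - 296) = (1680 + 4343)*(69*(-62) - 296) = 6023*(-4278 - 296) = 6023*(-4574) = -27549202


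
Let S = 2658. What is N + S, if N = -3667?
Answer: -1009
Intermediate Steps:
N + S = -3667 + 2658 = -1009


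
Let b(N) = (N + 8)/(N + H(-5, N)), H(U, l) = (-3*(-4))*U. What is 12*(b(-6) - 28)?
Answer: -3700/11 ≈ -336.36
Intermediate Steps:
H(U, l) = 12*U
b(N) = (8 + N)/(-60 + N) (b(N) = (N + 8)/(N + 12*(-5)) = (8 + N)/(N - 60) = (8 + N)/(-60 + N))
12*(b(-6) - 28) = 12*((8 - 6)/(-60 - 6) - 28) = 12*(2/(-66) - 28) = 12*(-1/66*2 - 28) = 12*(-1/33 - 28) = 12*(-925/33) = -3700/11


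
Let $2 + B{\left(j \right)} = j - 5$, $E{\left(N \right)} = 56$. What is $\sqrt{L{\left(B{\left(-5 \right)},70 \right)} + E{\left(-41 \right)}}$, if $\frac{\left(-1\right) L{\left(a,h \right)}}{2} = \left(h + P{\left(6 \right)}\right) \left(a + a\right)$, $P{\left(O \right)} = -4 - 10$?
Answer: $14 \sqrt{14} \approx 52.383$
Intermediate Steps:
$B{\left(j \right)} = -7 + j$ ($B{\left(j \right)} = -2 + \left(j - 5\right) = -2 + \left(-5 + j\right) = -7 + j$)
$P{\left(O \right)} = -14$ ($P{\left(O \right)} = -4 - 10 = -14$)
$L{\left(a,h \right)} = - 4 a \left(-14 + h\right)$ ($L{\left(a,h \right)} = - 2 \left(h - 14\right) \left(a + a\right) = - 2 \left(-14 + h\right) 2 a = - 2 \cdot 2 a \left(-14 + h\right) = - 4 a \left(-14 + h\right)$)
$\sqrt{L{\left(B{\left(-5 \right)},70 \right)} + E{\left(-41 \right)}} = \sqrt{4 \left(-7 - 5\right) \left(14 - 70\right) + 56} = \sqrt{4 \left(-12\right) \left(14 - 70\right) + 56} = \sqrt{4 \left(-12\right) \left(-56\right) + 56} = \sqrt{2688 + 56} = \sqrt{2744} = 14 \sqrt{14}$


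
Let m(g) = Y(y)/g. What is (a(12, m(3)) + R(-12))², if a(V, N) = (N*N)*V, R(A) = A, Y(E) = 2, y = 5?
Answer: 400/9 ≈ 44.444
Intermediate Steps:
m(g) = 2/g
a(V, N) = V*N² (a(V, N) = N²*V = V*N²)
(a(12, m(3)) + R(-12))² = (12*(2/3)² - 12)² = (12*(2*(⅓))² - 12)² = (12*(⅔)² - 12)² = (12*(4/9) - 12)² = (16/3 - 12)² = (-20/3)² = 400/9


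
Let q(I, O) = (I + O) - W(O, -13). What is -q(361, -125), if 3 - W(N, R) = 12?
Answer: -245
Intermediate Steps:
W(N, R) = -9 (W(N, R) = 3 - 1*12 = 3 - 12 = -9)
q(I, O) = 9 + I + O (q(I, O) = (I + O) - 1*(-9) = (I + O) + 9 = 9 + I + O)
-q(361, -125) = -(9 + 361 - 125) = -1*245 = -245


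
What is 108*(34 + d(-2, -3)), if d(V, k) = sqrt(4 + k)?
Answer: 3780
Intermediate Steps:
108*(34 + d(-2, -3)) = 108*(34 + sqrt(4 - 3)) = 108*(34 + sqrt(1)) = 108*(34 + 1) = 108*35 = 3780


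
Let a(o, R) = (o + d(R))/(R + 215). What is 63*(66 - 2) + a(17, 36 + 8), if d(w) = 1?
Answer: 1044306/259 ≈ 4032.1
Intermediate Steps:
a(o, R) = (1 + o)/(215 + R) (a(o, R) = (o + 1)/(R + 215) = (1 + o)/(215 + R))
63*(66 - 2) + a(17, 36 + 8) = 63*(66 - 2) + (1 + 17)/(215 + (36 + 8)) = 63*64 + 18/(215 + 44) = 4032 + 18/259 = 1044306/259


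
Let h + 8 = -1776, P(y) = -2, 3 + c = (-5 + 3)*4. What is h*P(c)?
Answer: 3568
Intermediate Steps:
c = -11 (c = -3 + (-5 + 3)*4 = -3 - 2*4 = -3 - 8 = -11)
h = -1784 (h = -8 - 1776 = -1784)
h*P(c) = -1784*(-2) = 3568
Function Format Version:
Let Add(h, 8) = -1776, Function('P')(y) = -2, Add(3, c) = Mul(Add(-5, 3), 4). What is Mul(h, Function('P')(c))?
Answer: 3568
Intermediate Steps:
c = -11 (c = Add(-3, Mul(Add(-5, 3), 4)) = Add(-3, Mul(-2, 4)) = Add(-3, -8) = -11)
h = -1784 (h = Add(-8, -1776) = -1784)
Mul(h, Function('P')(c)) = Mul(-1784, -2) = 3568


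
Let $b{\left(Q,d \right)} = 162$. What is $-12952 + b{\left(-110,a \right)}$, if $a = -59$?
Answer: $-12790$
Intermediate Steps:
$-12952 + b{\left(-110,a \right)} = -12952 + 162 = -12790$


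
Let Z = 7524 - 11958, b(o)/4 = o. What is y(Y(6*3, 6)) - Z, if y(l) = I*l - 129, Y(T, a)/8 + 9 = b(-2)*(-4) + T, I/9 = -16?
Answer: -42927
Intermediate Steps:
I = -144 (I = 9*(-16) = -144)
b(o) = 4*o
Y(T, a) = 184 + 8*T (Y(T, a) = -72 + 8*((4*(-2))*(-4) + T) = -72 + 8*(-8*(-4) + T) = -72 + 8*(32 + T) = -72 + (256 + 8*T) = 184 + 8*T)
y(l) = -129 - 144*l (y(l) = -144*l - 129 = -129 - 144*l)
Z = -4434
y(Y(6*3, 6)) - Z = (-129 - 144*(184 + 8*(6*3))) - 1*(-4434) = (-129 - 144*(184 + 8*18)) + 4434 = (-129 - 144*(184 + 144)) + 4434 = (-129 - 144*328) + 4434 = (-129 - 47232) + 4434 = -47361 + 4434 = -42927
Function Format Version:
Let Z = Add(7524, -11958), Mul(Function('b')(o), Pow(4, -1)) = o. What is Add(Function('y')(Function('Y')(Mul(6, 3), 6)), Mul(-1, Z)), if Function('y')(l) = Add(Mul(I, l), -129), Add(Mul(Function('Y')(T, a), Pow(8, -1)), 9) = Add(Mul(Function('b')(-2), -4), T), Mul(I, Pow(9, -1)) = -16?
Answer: -42927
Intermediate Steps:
I = -144 (I = Mul(9, -16) = -144)
Function('b')(o) = Mul(4, o)
Function('Y')(T, a) = Add(184, Mul(8, T)) (Function('Y')(T, a) = Add(-72, Mul(8, Add(Mul(Mul(4, -2), -4), T))) = Add(-72, Mul(8, Add(Mul(-8, -4), T))) = Add(-72, Mul(8, Add(32, T))) = Add(-72, Add(256, Mul(8, T))) = Add(184, Mul(8, T)))
Function('y')(l) = Add(-129, Mul(-144, l)) (Function('y')(l) = Add(Mul(-144, l), -129) = Add(-129, Mul(-144, l)))
Z = -4434
Add(Function('y')(Function('Y')(Mul(6, 3), 6)), Mul(-1, Z)) = Add(Add(-129, Mul(-144, Add(184, Mul(8, Mul(6, 3))))), Mul(-1, -4434)) = Add(Add(-129, Mul(-144, Add(184, Mul(8, 18)))), 4434) = Add(Add(-129, Mul(-144, Add(184, 144))), 4434) = Add(Add(-129, Mul(-144, 328)), 4434) = Add(Add(-129, -47232), 4434) = Add(-47361, 4434) = -42927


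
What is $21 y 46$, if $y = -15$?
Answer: $-14490$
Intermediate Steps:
$21 y 46 = 21 \left(-15\right) 46 = \left(-315\right) 46 = -14490$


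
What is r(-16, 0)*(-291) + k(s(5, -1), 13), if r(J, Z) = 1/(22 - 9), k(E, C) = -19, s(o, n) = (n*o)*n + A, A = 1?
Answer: -538/13 ≈ -41.385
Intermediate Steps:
s(o, n) = 1 + o*n**2 (s(o, n) = (n*o)*n + 1 = o*n**2 + 1 = 1 + o*n**2)
r(J, Z) = 1/13
r(-16, 0)*(-291) + k(s(5, -1), 13) = (1/13)*(-291) - 19 = -291/13 - 19 = -538/13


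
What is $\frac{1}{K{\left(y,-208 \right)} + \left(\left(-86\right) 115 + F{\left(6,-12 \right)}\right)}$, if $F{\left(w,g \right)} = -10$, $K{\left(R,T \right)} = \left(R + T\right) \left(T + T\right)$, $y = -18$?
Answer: $\frac{1}{84116} \approx 1.1888 \cdot 10^{-5}$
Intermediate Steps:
$K{\left(R,T \right)} = 2 T \left(R + T\right)$ ($K{\left(R,T \right)} = \left(R + T\right) 2 T = 2 T \left(R + T\right)$)
$\frac{1}{K{\left(y,-208 \right)} + \left(\left(-86\right) 115 + F{\left(6,-12 \right)}\right)} = \frac{1}{2 \left(-208\right) \left(-18 - 208\right) - 9900} = \frac{1}{2 \left(-208\right) \left(-226\right) - 9900} = \frac{1}{94016 - 9900} = \frac{1}{84116}$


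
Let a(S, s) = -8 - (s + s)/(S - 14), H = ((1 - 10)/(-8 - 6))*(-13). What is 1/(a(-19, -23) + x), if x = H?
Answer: -462/8201 ≈ -0.056335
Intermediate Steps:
H = -117/14 (H = -9/(-14)*(-13) = -9*(-1/14)*(-13) = (9/14)*(-13) = -117/14 ≈ -8.3571)
x = -117/14 ≈ -8.3571
a(S, s) = -8 - 2*s/(-14 + S)
1/(a(-19, -23) + x) = 1/(2*(56 - 1*(-23) - 4*(-19))/(-14 - 19) - 117/14) = 1/(2*(56 + 23 + 76)/(-33) - 117/14) = 1/(2*(-1/33)*155 - 117/14) = 1/(-310/33 - 117/14) = 1/(-8201/462) = -462/8201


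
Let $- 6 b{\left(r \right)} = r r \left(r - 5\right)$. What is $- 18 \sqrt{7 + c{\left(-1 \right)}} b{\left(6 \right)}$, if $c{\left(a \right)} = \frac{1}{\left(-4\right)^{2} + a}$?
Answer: $\frac{36 \sqrt{1590}}{5} \approx 287.1$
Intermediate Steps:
$b{\left(r \right)} = - \frac{r^{2} \left(-5 + r\right)}{6}$ ($b{\left(r \right)} = - \frac{r r \left(r - 5\right)}{6} = - \frac{r^{2} \left(-5 + r\right)}{6}$)
$c{\left(a \right)} = \frac{1}{16 + a}$
$- 18 \sqrt{7 + c{\left(-1 \right)}} b{\left(6 \right)} = - 18 \sqrt{7 + \frac{1}{16 - 1}} \frac{6^{2} \left(5 - 6\right)}{6} = - 18 \sqrt{7 + \frac{1}{15}} \cdot \frac{1}{6} \cdot 36 \left(5 - 6\right) = - 18 \sqrt{7 + \frac{1}{15}} \cdot \frac{1}{6} \cdot 36 \left(-1\right) = - 18 \sqrt{\frac{106}{15}} \left(-6\right) = - 18 \frac{\sqrt{1590}}{15} \left(-6\right) = - \frac{6 \sqrt{1590}}{5} \left(-6\right) = \frac{36 \sqrt{1590}}{5}$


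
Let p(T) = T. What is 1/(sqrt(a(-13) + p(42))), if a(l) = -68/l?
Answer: sqrt(7982)/614 ≈ 0.14551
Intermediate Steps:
1/(sqrt(a(-13) + p(42))) = 1/(sqrt(-68/(-13) + 42)) = 1/(sqrt(-68*(-1/13) + 42)) = 1/(sqrt(68/13 + 42)) = 1/(sqrt(614/13)) = 1/(sqrt(7982)/13) = sqrt(7982)/614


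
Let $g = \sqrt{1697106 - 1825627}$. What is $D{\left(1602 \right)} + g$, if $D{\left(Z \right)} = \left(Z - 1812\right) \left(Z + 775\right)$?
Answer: $-499170 + i \sqrt{128521} \approx -4.9917 \cdot 10^{5} + 358.5 i$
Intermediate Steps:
$D{\left(Z \right)} = \left(-1812 + Z\right) \left(775 + Z\right)$
$g = i \sqrt{128521}$ ($g = \sqrt{-128521} = i \sqrt{128521} \approx 358.5 i$)
$D{\left(1602 \right)} + g = \left(-1404300 + 1602^{2} - 1661274\right) + i \sqrt{128521} = \left(-1404300 + 2566404 - 1661274\right) + i \sqrt{128521} = -499170 + i \sqrt{128521}$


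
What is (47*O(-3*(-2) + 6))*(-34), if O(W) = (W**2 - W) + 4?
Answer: -217328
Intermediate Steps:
O(W) = 4 + W**2 - W
(47*O(-3*(-2) + 6))*(-34) = (47*(4 + (-3*(-2) + 6)**2 - (-3*(-2) + 6)))*(-34) = (47*(4 + (6 + 6)**2 - (6 + 6)))*(-34) = (47*(4 + 12**2 - 1*12))*(-34) = (47*(4 + 144 - 12))*(-34) = (47*136)*(-34) = 6392*(-34) = -217328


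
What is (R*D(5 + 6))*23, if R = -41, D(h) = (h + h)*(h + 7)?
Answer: -373428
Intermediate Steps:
D(h) = 2*h*(7 + h) (D(h) = (2*h)*(7 + h) = 2*h*(7 + h))
(R*D(5 + 6))*23 = -82*(5 + 6)*(7 + (5 + 6))*23 = -82*11*(7 + 11)*23 = -82*11*18*23 = -41*396*23 = -16236*23 = -373428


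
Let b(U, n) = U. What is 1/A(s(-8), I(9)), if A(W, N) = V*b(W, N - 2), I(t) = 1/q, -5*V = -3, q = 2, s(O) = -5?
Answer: -⅓ ≈ -0.33333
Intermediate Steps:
V = ⅗ (V = -⅕*(-3) = ⅗ ≈ 0.60000)
I(t) = ½ (I(t) = 1/2 = ½)
A(W, N) = 3*W/5
1/A(s(-8), I(9)) = 1/((⅗)*(-5)) = 1/(-3) = -⅓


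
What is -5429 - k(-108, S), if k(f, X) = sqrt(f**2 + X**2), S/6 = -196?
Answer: -5429 - 12*sqrt(9685) ≈ -6609.9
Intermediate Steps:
S = -1176 (S = 6*(-196) = -1176)
k(f, X) = sqrt(X**2 + f**2)
-5429 - k(-108, S) = -5429 - sqrt((-1176)**2 + (-108)**2) = -5429 - sqrt(1382976 + 11664) = -5429 - sqrt(1394640) = -5429 - 12*sqrt(9685)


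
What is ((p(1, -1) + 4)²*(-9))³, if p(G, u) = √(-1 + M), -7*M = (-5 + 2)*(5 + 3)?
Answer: -3713585049/343 - 335567448*√119/343 ≈ -2.1499e+7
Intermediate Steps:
M = 24/7 (M = -(-5 + 2)*(5 + 3)/7 = -(-3)*8/7 = -⅐*(-24) = 24/7 ≈ 3.4286)
p(G, u) = √119/7 (p(G, u) = √(-1 + 24/7) = √(17/7) = √119/7)
((p(1, -1) + 4)²*(-9))³ = ((√119/7 + 4)²*(-9))³ = ((4 + √119/7)²*(-9))³ = (-9*(4 + √119/7)²)³ = -729*(4 + √119/7)⁶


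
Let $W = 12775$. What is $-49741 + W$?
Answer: $-36966$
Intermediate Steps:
$-49741 + W = -49741 + 12775 = -36966$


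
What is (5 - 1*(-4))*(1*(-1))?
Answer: -9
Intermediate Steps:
(5 - 1*(-4))*(1*(-1)) = (5 + 4)*(-1) = 9*(-1) = -9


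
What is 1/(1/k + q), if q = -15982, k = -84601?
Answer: -84601/1352093183 ≈ -6.2570e-5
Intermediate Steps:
1/(1/k + q) = 1/(1/(-84601) - 15982) = 1/(-1/84601 - 15982) = 1/(-1352093183/84601) = -84601/1352093183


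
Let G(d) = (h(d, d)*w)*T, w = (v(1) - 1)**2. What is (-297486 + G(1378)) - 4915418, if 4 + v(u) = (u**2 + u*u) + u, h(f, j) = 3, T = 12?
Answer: -5212760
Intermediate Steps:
v(u) = -4 + u + 2*u**2 (v(u) = -4 + ((u**2 + u*u) + u) = -4 + ((u**2 + u**2) + u) = -4 + (2*u**2 + u) = -4 + (u + 2*u**2) = -4 + u + 2*u**2)
w = 4 (w = ((-4 + 1 + 2*1**2) - 1)**2 = ((-4 + 1 + 2*1) - 1)**2 = ((-4 + 1 + 2) - 1)**2 = (-1 - 1)**2 = (-2)**2 = 4)
G(d) = 144 (G(d) = (3*4)*12 = 12*12 = 144)
(-297486 + G(1378)) - 4915418 = (-297486 + 144) - 4915418 = -297342 - 4915418 = -5212760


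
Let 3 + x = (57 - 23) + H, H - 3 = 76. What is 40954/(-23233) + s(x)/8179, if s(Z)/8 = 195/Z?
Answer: -3680966078/2090249777 ≈ -1.7610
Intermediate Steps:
H = 79 (H = 3 + 76 = 79)
x = 110 (x = -3 + ((57 - 23) + 79) = -3 + (34 + 79) = -3 + 113 = 110)
s(Z) = 1560/Z (s(Z) = 8*(195/Z) = 1560/Z)
40954/(-23233) + s(x)/8179 = 40954/(-23233) + (1560/110)/8179 = 40954*(-1/23233) + (1560*(1/110))*(1/8179) = -40954/23233 + (156/11)*(1/8179) = -40954/23233 + 156/89969 = -3680966078/2090249777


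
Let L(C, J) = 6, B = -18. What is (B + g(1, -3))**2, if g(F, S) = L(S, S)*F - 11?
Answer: 529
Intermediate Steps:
g(F, S) = -11 + 6*F (g(F, S) = 6*F - 11 = -11 + 6*F)
(B + g(1, -3))**2 = (-18 + (-11 + 6*1))**2 = (-18 + (-11 + 6))**2 = (-18 - 5)**2 = (-23)**2 = 529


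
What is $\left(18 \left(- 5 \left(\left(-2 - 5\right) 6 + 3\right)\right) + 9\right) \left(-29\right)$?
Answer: $-102051$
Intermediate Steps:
$\left(18 \left(- 5 \left(\left(-2 - 5\right) 6 + 3\right)\right) + 9\right) \left(-29\right) = \left(18 \left(- 5 \left(\left(-7\right) 6 + 3\right)\right) + 9\right) \left(-29\right) = \left(18 \left(- 5 \left(-42 + 3\right)\right) + 9\right) \left(-29\right) = \left(18 \left(\left(-5\right) \left(-39\right)\right) + 9\right) \left(-29\right) = \left(18 \cdot 195 + 9\right) \left(-29\right) = \left(3510 + 9\right) \left(-29\right) = 3519 \left(-29\right) = -102051$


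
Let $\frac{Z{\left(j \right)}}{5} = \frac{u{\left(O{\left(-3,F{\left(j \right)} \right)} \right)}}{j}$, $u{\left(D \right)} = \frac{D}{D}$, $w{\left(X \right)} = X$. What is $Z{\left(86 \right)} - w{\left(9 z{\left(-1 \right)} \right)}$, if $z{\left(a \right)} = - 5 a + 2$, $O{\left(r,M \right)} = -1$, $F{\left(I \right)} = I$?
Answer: $- \frac{5413}{86} \approx -62.942$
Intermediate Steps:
$z{\left(a \right)} = 2 - 5 a$
$u{\left(D \right)} = 1$
$Z{\left(j \right)} = \frac{5}{j}$ ($Z{\left(j \right)} = 5 \cdot 1 \frac{1}{j} = \frac{5}{j}$)
$Z{\left(86 \right)} - w{\left(9 z{\left(-1 \right)} \right)} = \frac{5}{86} - 9 \left(2 - -5\right) = 5 \cdot \frac{1}{86} - 9 \left(2 + 5\right) = \frac{5}{86} - 9 \cdot 7 = \frac{5}{86} - 63 = - \frac{5413}{86}$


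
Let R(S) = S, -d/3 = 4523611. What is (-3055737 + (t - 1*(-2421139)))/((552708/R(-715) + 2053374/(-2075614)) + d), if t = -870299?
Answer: 85898595248345/774658981447902 ≈ 0.11089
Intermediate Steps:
d = -13570833 (d = -3*4523611 = -13570833)
(-3055737 + (t - 1*(-2421139)))/((552708/R(-715) + 2053374/(-2075614)) + d) = (-3055737 + (-870299 - 1*(-2421139)))/((552708/(-715) + 2053374/(-2075614)) - 13570833) = (-3055737 + (-870299 + 2421139))/((552708*(-1/715) + 2053374*(-1/2075614)) - 13570833) = (-3055737 + 1550840)/((-42516/55 - 1026687/1037807) - 13570833) = -1504897/(-44179870197/57079385 - 13570833) = -1504897/(-774658981447902/57079385) = -1504897*(-57079385/774658981447902) = 85898595248345/774658981447902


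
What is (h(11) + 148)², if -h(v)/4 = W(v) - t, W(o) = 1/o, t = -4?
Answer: 2096704/121 ≈ 17328.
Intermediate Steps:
W(o) = 1/o
h(v) = -16 - 4/v (h(v) = -4*(1/v - 1*(-4)) = -4*(1/v + 4) = -4*(4 + 1/v) = -16 - 4/v)
(h(11) + 148)² = ((-16 - 4/11) + 148)² = (-180/11 + 148)² = (1448/11)² = 2096704/121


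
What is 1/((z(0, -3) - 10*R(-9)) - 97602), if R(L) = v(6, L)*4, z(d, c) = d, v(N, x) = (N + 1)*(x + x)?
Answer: -1/92562 ≈ -1.0804e-5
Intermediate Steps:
v(N, x) = 2*x*(1 + N) (v(N, x) = (1 + N)*(2*x) = 2*x*(1 + N))
R(L) = 56*L (R(L) = (2*L*(1 + 6))*4 = (2*L*7)*4 = (14*L)*4 = 56*L)
1/((z(0, -3) - 10*R(-9)) - 97602) = 1/((0 - 560*(-9)) - 97602) = 1/((0 - 10*(-504)) - 97602) = 1/((0 + 5040) - 97602) = 1/(5040 - 97602) = 1/(-92562) = -1/92562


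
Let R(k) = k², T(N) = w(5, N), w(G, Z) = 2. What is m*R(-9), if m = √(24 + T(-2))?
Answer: 81*√26 ≈ 413.02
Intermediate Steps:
T(N) = 2
m = √26 (m = √(24 + 2) = √26 ≈ 5.0990)
m*R(-9) = √26*(-9)² = √26*81 = 81*√26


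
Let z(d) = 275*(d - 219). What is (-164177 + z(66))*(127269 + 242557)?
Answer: -76277352152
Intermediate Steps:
z(d) = -60225 + 275*d (z(d) = 275*(-219 + d) = -60225 + 275*d)
(-164177 + z(66))*(127269 + 242557) = (-164177 + (-60225 + 275*66))*(127269 + 242557) = (-164177 + (-60225 + 18150))*369826 = (-164177 - 42075)*369826 = -206252*369826 = -76277352152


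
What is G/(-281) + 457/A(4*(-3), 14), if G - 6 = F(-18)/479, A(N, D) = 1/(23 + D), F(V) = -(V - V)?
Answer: 4751423/281 ≈ 16909.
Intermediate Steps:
F(V) = 0 (F(V) = -1*0 = 0)
G = 6 (G = 6 + 0/479 = 6 + 0*(1/479) = 6 + 0 = 6)
G/(-281) + 457/A(4*(-3), 14) = 6/(-281) + 457/(1/(23 + 14)) = 6*(-1/281) + 457/(1/37) = -6/281 + 457/(1/37) = -6/281 + 457*37 = -6/281 + 16909 = 4751423/281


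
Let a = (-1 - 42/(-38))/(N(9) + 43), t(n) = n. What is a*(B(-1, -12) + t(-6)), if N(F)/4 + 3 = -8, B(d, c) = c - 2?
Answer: 40/19 ≈ 2.1053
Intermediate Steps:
B(d, c) = -2 + c
N(F) = -44 (N(F) = -12 + 4*(-8) = -12 - 32 = -44)
a = -2/19 (a = (-1 - 42/(-38))/(-44 + 43) = (-1 - 42*(-1/38))/(-1) = (-1 + 21/19)*(-1) = (2/19)*(-1) = -2/19 ≈ -0.10526)
a*(B(-1, -12) + t(-6)) = -2*((-2 - 12) - 6)/19 = -2*(-14 - 6)/19 = -2/19*(-20) = 40/19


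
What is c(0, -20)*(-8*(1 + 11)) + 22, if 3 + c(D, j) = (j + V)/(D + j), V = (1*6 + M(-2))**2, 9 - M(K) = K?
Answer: 8006/5 ≈ 1601.2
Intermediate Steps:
M(K) = 9 - K
V = 289 (V = (1*6 + (9 - 1*(-2)))**2 = (6 + (9 + 2))**2 = (6 + 11)**2 = 17**2 = 289)
c(D, j) = -3 + (289 + j)/(D + j) (c(D, j) = -3 + (j + 289)/(D + j) = -3 + (289 + j)/(D + j))
c(0, -20)*(-8*(1 + 11)) + 22 = ((289 - 3*0 - 2*(-20))/(0 - 20))*(-8*(1 + 11)) + 22 = ((289 + 0 + 40)/(-20))*(-8*12) + 22 = -1/20*329*(-96) + 22 = -329/20*(-96) + 22 = 7896/5 + 22 = 8006/5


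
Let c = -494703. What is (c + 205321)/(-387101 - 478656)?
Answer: 289382/865757 ≈ 0.33425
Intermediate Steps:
(c + 205321)/(-387101 - 478656) = (-494703 + 205321)/(-387101 - 478656) = -289382/(-865757) = -289382*(-1/865757) = 289382/865757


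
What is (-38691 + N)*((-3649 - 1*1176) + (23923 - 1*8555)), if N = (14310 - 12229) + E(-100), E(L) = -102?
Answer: -387054616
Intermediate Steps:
N = 1979 (N = (14310 - 12229) - 102 = 2081 - 102 = 1979)
(-38691 + N)*((-3649 - 1*1176) + (23923 - 1*8555)) = (-38691 + 1979)*((-3649 - 1*1176) + (23923 - 1*8555)) = -36712*((-3649 - 1176) + (23923 - 8555)) = -36712*(-4825 + 15368) = -36712*10543 = -387054616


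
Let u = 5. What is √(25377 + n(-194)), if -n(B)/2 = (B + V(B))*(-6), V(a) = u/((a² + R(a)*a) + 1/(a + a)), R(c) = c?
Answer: √786398047879808193/5841107 ≈ 151.82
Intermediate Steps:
V(a) = 5/(1/(2*a) + 2*a²) (V(a) = 5/((a² + a*a) + 1/(a + a)) = 5/((a² + a²) + 1/(2*a)) = 5/(2*a² + 1/(2*a)) = 5/(1/(2*a) + 2*a²))
n(B) = 12*B + 120*B/(1 + 4*B³) (n(B) = -2*(B + 10*B/(1 + 4*B³))*(-6) = -2*(-6*B - 60*B/(1 + 4*B³)) = 12*B + 120*B/(1 + 4*B³))
√(25377 + n(-194)) = √(25377 + (48*(-194)⁴ + 132*(-194))/(1 + 4*(-194)³)) = √(25377 + (48*1416468496 - 25608)/(1 + 4*(-7301384))) = √(25377 + (67990487808 - 25608)/(1 - 29205536)) = √(25377 + 67990462200/(-29205535)) = √(25377 - 1/29205535*67990462200) = √(25377 - 13598092440/5841107) = √(134631679899/5841107) = √786398047879808193/5841107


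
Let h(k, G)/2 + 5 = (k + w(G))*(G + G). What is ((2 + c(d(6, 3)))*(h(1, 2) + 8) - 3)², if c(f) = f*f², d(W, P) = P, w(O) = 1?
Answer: 162409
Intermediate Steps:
h(k, G) = -10 + 4*G*(1 + k) (h(k, G) = -10 + 2*((k + 1)*(G + G)) = -10 + 2*((1 + k)*(2*G)) = -10 + 2*(2*G*(1 + k)) = -10 + 4*G*(1 + k))
c(f) = f³
((2 + c(d(6, 3)))*(h(1, 2) + 8) - 3)² = ((2 + 3³)*((-10 + 4*2 + 4*2*1) + 8) - 3)² = ((2 + 27)*((-10 + 8 + 8) + 8) - 3)² = (29*(6 + 8) - 3)² = (29*14 - 3)² = (406 - 3)² = 403² = 162409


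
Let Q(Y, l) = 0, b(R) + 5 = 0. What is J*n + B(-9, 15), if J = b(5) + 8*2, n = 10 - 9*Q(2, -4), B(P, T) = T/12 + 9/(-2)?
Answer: 427/4 ≈ 106.75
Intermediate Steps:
b(R) = -5 (b(R) = -5 + 0 = -5)
B(P, T) = -9/2 + T/12 (B(P, T) = T*(1/12) + 9*(-½) = T/12 - 9/2 = -9/2 + T/12)
n = 10 (n = 10 - 9*0 = 10 + 0 = 10)
J = 11 (J = -5 + 8*2 = -5 + 16 = 11)
J*n + B(-9, 15) = 11*10 + (-9/2 + (1/12)*15) = 110 + (-9/2 + 5/4) = 110 - 13/4 = 427/4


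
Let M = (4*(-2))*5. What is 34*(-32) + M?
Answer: -1128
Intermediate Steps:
M = -40 (M = -8*5 = -40)
34*(-32) + M = 34*(-32) - 40 = -1088 - 40 = -1128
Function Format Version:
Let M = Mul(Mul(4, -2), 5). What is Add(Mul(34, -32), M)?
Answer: -1128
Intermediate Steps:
M = -40 (M = Mul(-8, 5) = -40)
Add(Mul(34, -32), M) = Add(Mul(34, -32), -40) = Add(-1088, -40) = -1128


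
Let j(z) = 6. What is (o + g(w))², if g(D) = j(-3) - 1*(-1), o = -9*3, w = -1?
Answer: 400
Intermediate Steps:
o = -27
g(D) = 7 (g(D) = 6 - 1*(-1) = 6 + 1 = 7)
(o + g(w))² = (-27 + 7)² = (-20)² = 400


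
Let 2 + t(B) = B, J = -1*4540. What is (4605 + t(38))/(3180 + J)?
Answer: -273/80 ≈ -3.4125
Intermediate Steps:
J = -4540
t(B) = -2 + B
(4605 + t(38))/(3180 + J) = (4605 + (-2 + 38))/(3180 - 4540) = (4605 + 36)/(-1360) = 4641*(-1/1360) = -273/80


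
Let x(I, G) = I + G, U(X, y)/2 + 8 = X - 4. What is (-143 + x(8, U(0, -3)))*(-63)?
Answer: 10017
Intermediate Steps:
U(X, y) = -24 + 2*X (U(X, y) = -16 + 2*(X - 4) = -16 + 2*(-4 + X) = -16 + (-8 + 2*X) = -24 + 2*X)
x(I, G) = G + I
(-143 + x(8, U(0, -3)))*(-63) = (-143 + ((-24 + 2*0) + 8))*(-63) = (-143 + ((-24 + 0) + 8))*(-63) = (-143 + (-24 + 8))*(-63) = (-143 - 16)*(-63) = -159*(-63) = 10017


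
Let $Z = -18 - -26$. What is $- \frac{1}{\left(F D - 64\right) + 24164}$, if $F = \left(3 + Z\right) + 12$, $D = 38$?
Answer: $- \frac{1}{24974} \approx -4.0042 \cdot 10^{-5}$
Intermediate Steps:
$Z = 8$ ($Z = -18 + 26 = 8$)
$F = 23$ ($F = \left(3 + 8\right) + 12 = 11 + 12 = 23$)
$- \frac{1}{\left(F D - 64\right) + 24164} = - \frac{1}{\left(23 \cdot 38 - 64\right) + 24164} = - \frac{1}{\left(874 - 64\right) + 24164} = - \frac{1}{810 + 24164} = - \frac{1}{24974}$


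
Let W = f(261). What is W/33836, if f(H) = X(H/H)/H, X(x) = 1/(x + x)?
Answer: 1/17662392 ≈ 5.6617e-8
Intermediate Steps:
X(x) = 1/(2*x)
f(H) = 1/(2*H) (f(H) = (1/(2*((H/H))))/H = ((½)/1)/H = ((½)*1)/H = 1/(2*H))
W = 1/522 (W = (½)/261 = (½)*(1/261) = 1/522 ≈ 0.0019157)
W/33836 = (1/522)/33836 = (1/522)*(1/33836) = 1/17662392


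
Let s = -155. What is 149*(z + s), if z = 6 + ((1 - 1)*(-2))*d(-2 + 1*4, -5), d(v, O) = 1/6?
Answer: -22201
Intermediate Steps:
d(v, O) = ⅙
z = 6 (z = 6 + ((1 - 1)*(-2))*(⅙) = 6 + (0*(-2))*(⅙) = 6 + 0*(⅙) = 6 + 0 = 6)
149*(z + s) = 149*(6 - 155) = 149*(-149) = -22201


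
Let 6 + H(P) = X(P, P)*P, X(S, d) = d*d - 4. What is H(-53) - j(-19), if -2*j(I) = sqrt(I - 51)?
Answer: -148671 + I*sqrt(70)/2 ≈ -1.4867e+5 + 4.1833*I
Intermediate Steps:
X(S, d) = -4 + d**2 (X(S, d) = d**2 - 4 = -4 + d**2)
j(I) = -sqrt(-51 + I)/2 (j(I) = -sqrt(I - 51)/2 = -sqrt(-51 + I)/2)
H(P) = -6 + P*(-4 + P**2) (H(P) = -6 + (-4 + P**2)*P = -6 + P*(-4 + P**2))
H(-53) - j(-19) = (-6 - 53*(-4 + (-53)**2)) - (-1)*sqrt(-51 - 19)/2 = (-6 - 53*(-4 + 2809)) - (-1)*sqrt(-70)/2 = (-6 - 53*2805) - (-1)*I*sqrt(70)/2 = (-6 - 148665) - (-1)*I*sqrt(70)/2 = -148671 + I*sqrt(70)/2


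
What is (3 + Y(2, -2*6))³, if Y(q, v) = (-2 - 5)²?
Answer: 140608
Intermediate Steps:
Y(q, v) = 49 (Y(q, v) = (-7)² = 49)
(3 + Y(2, -2*6))³ = (3 + 49)³ = 52³ = 140608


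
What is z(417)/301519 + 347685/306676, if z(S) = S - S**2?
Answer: 28959021/51861268 ≈ 0.55839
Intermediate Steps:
z(417)/301519 + 347685/306676 = (417*(1 - 1*417))/301519 + 347685/306676 = (417*(1 - 417))*(1/301519) + 347685*(1/306676) = (417*(-416))*(1/301519) + 195/172 = -173472*1/301519 + 195/172 = -173472/301519 + 195/172 = 28959021/51861268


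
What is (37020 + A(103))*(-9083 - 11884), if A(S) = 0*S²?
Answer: -776198340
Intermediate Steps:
A(S) = 0
(37020 + A(103))*(-9083 - 11884) = (37020 + 0)*(-9083 - 11884) = 37020*(-20967) = -776198340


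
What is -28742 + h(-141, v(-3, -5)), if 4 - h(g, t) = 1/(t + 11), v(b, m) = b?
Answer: -229905/8 ≈ -28738.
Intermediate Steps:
h(g, t) = 4 - 1/(11 + t) (h(g, t) = 4 - 1/(t + 11) = 4 - 1/(11 + t))
-28742 + h(-141, v(-3, -5)) = -28742 + (43 + 4*(-3))/(11 - 3) = -28742 + (43 - 12)/8 = -28742 + (1/8)*31 = -28742 + 31/8 = -229905/8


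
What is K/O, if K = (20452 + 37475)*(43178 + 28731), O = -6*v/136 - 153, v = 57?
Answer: -94417379908/3525 ≈ -2.6785e+7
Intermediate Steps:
O = -10575/68 (O = -342/136 - 153 = -6*57/136 - 153 = -171/68 - 153 = -10575/68 ≈ -155.51)
K = 4165472643 (K = 57927*71909 = 4165472643)
K/O = 4165472643/(-10575/68) = 4165472643*(-68/10575) = -94417379908/3525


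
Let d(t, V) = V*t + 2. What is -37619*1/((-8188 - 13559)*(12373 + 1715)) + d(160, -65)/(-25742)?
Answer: 1593310849613/3943310614056 ≈ 0.40405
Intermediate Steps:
d(t, V) = 2 + V*t
-37619*1/((-8188 - 13559)*(12373 + 1715)) + d(160, -65)/(-25742) = -37619*1/((-8188 - 13559)*(12373 + 1715)) + (2 - 65*160)/(-25742) = -37619/((-21747*14088)) + (2 - 10400)*(-1/25742) = -37619/(-306371736) - 10398*(-1/25742) = -37619*(-1/306371736) + 5199/12871 = 37619/306371736 + 5199/12871 = 1593310849613/3943310614056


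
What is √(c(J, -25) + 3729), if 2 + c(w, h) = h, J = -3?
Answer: √3702 ≈ 60.844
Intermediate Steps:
c(w, h) = -2 + h
√(c(J, -25) + 3729) = √((-2 - 25) + 3729) = √(-27 + 3729) = √3702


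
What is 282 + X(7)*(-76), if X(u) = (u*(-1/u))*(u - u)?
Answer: 282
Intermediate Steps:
X(u) = 0 (X(u) = -1*0 = 0)
282 + X(7)*(-76) = 282 + 0*(-76) = 282 + 0 = 282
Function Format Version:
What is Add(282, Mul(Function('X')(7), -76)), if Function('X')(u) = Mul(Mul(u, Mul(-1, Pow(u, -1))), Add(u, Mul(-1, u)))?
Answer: 282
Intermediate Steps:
Function('X')(u) = 0 (Function('X')(u) = Mul(-1, 0) = 0)
Add(282, Mul(Function('X')(7), -76)) = Add(282, Mul(0, -76)) = Add(282, 0) = 282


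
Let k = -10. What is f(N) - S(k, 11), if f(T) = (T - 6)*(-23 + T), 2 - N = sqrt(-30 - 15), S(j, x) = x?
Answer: 28 + 75*I*sqrt(5) ≈ 28.0 + 167.71*I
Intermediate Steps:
N = 2 - 3*I*sqrt(5) (N = 2 - sqrt(-30 - 15) = 2 - sqrt(-45) = 2 - 3*I*sqrt(5) ≈ 2.0 - 6.7082*I)
f(T) = (-23 + T)*(-6 + T) (f(T) = (-6 + T)*(-23 + T) = (-23 + T)*(-6 + T))
f(N) - S(k, 11) = (138 + (2 - 3*I*sqrt(5))**2 - 29*(2 - 3*I*sqrt(5))) - 1*11 = (138 + (2 - 3*I*sqrt(5))**2 + (-58 + 87*I*sqrt(5))) - 11 = (80 + (2 - 3*I*sqrt(5))**2 + 87*I*sqrt(5)) - 11 = 69 + (2 - 3*I*sqrt(5))**2 + 87*I*sqrt(5)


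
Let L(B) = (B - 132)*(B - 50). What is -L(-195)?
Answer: -80115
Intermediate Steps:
L(B) = (-132 + B)*(-50 + B)
-L(-195) = -(6600 + (-195)**2 - 182*(-195)) = -(6600 + 38025 + 35490) = -1*80115 = -80115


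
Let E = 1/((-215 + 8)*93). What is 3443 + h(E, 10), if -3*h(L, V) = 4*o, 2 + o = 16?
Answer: 10273/3 ≈ 3424.3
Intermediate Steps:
o = 14 (o = -2 + 16 = 14)
E = -1/19251 (E = (1/93)/(-207) = -1/207*1/93 = -1/19251 ≈ -5.1945e-5)
h(L, V) = -56/3 (h(L, V) = -4*14/3 = -⅓*56 = -56/3)
3443 + h(E, 10) = 3443 - 56/3 = 10273/3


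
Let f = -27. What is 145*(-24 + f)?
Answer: -7395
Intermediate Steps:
145*(-24 + f) = 145*(-24 - 27) = 145*(-51) = -7395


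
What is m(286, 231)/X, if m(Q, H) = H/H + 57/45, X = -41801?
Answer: -34/627015 ≈ -5.4225e-5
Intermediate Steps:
m(Q, H) = 34/15 (m(Q, H) = 1 + 57*(1/45) = 1 + 19/15 = 34/15)
m(286, 231)/X = (34/15)/(-41801) = (34/15)*(-1/41801) = -34/627015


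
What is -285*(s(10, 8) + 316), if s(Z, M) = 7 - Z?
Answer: -89205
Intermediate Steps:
-285*(s(10, 8) + 316) = -285*((7 - 1*10) + 316) = -285*((7 - 10) + 316) = -285*(-3 + 316) = -285*313 = -89205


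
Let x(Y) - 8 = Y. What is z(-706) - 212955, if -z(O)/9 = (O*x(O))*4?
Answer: -17953323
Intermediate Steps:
x(Y) = 8 + Y
z(O) = -36*O*(8 + O) (z(O) = -9*O*(8 + O)*4 = -36*O*(8 + O))
z(-706) - 212955 = -36*(-706)*(8 - 706) - 212955 = -36*(-706)*(-698) - 212955 = -17740368 - 212955 = -17953323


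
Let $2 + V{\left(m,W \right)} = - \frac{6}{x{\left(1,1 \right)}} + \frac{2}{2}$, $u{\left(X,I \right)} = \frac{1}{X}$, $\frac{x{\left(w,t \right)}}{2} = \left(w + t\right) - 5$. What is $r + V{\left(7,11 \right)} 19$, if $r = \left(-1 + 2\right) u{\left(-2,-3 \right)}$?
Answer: $- \frac{1}{2} \approx -0.5$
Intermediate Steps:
$x{\left(w,t \right)} = -10 + 2 t + 2 w$ ($x{\left(w,t \right)} = 2 \left(\left(w + t\right) - 5\right) = 2 \left(\left(t + w\right) - 5\right) = 2 \left(-5 + t + w\right) = -10 + 2 t + 2 w$)
$r = - \frac{1}{2}$ ($r = \frac{-1 + 2}{-2} = 1 \left(- \frac{1}{2}\right) = - \frac{1}{2} \approx -0.5$)
$V{\left(m,W \right)} = 0$ ($V{\left(m,W \right)} = -2 + \left(- \frac{6}{-10 + 2 \cdot 1 + 2 \cdot 1} + \frac{2}{2}\right) = -2 + \left(- \frac{6}{-10 + 2 + 2} + 2 \cdot \frac{1}{2}\right) = -2 + \left(- \frac{6}{-6} + 1\right) = -2 + \left(\left(-6\right) \left(- \frac{1}{6}\right) + 1\right) = -2 + \left(1 + 1\right) = -2 + 2 = 0$)
$r + V{\left(7,11 \right)} 19 = - \frac{1}{2} + 0 \cdot 19 = - \frac{1}{2} + 0 = - \frac{1}{2}$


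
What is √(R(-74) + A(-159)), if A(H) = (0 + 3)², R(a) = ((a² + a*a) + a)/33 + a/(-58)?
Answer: 12*√240207/319 ≈ 18.437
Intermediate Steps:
R(a) = 2*a²/33 + 25*a/1914 (R(a) = ((a² + a²) + a)*(1/33) + a*(-1/58) = (2*a² + a)*(1/33) - a/58 = (a + 2*a²)*(1/33) - a/58 = (a/33 + 2*a²/33) - a/58 = 2*a²/33 + 25*a/1914)
A(H) = 9 (A(H) = 3² = 9)
√(R(-74) + A(-159)) = √((1/1914)*(-74)*(25 + 116*(-74)) + 9) = √((1/1914)*(-74)*(25 - 8584) + 9) = √((1/1914)*(-74)*(-8559) + 9) = √(105561/319 + 9) = √(108432/319) = 12*√240207/319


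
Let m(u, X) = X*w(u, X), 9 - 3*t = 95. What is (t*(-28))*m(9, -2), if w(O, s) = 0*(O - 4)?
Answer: 0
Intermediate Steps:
t = -86/3 (t = 3 - 1/3*95 = 3 - 95/3 = -86/3 ≈ -28.667)
w(O, s) = 0 (w(O, s) = 0*(-4 + O) = 0)
m(u, X) = 0 (m(u, X) = X*0 = 0)
(t*(-28))*m(9, -2) = -86/3*(-28)*0 = (2408/3)*0 = 0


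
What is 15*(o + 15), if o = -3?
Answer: 180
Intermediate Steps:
15*(o + 15) = 15*(-3 + 15) = 15*12 = 180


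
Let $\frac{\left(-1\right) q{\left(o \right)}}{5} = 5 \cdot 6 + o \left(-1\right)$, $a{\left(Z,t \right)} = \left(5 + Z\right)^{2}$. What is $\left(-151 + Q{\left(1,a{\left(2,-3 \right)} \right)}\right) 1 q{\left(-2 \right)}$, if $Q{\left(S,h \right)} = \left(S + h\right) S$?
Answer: $16160$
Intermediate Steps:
$q{\left(o \right)} = -150 + 5 o$ ($q{\left(o \right)} = - 5 \left(5 \cdot 6 + o \left(-1\right)\right) = - 5 \left(30 - o\right) = -150 + 5 o$)
$Q{\left(S,h \right)} = S \left(S + h\right)$
$\left(-151 + Q{\left(1,a{\left(2,-3 \right)} \right)}\right) 1 q{\left(-2 \right)} = \left(-151 + 1 \left(1 + \left(5 + 2\right)^{2}\right)\right) 1 \left(-150 + 5 \left(-2\right)\right) = \left(-151 + 1 \left(1 + 7^{2}\right)\right) 1 \left(-150 - 10\right) = \left(-151 + 1 \left(1 + 49\right)\right) 1 \left(-160\right) = \left(-151 + 1 \cdot 50\right) \left(-160\right) = \left(-151 + 50\right) \left(-160\right) = \left(-101\right) \left(-160\right) = 16160$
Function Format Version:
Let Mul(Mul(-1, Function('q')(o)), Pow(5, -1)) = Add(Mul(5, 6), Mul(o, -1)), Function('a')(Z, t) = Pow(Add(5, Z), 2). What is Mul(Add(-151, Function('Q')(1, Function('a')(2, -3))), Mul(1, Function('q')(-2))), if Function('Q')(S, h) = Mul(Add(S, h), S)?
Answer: 16160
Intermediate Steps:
Function('q')(o) = Add(-150, Mul(5, o)) (Function('q')(o) = Mul(-5, Add(Mul(5, 6), Mul(o, -1))) = Mul(-5, Add(30, Mul(-1, o))) = Add(-150, Mul(5, o)))
Function('Q')(S, h) = Mul(S, Add(S, h))
Mul(Add(-151, Function('Q')(1, Function('a')(2, -3))), Mul(1, Function('q')(-2))) = Mul(Add(-151, Mul(1, Add(1, Pow(Add(5, 2), 2)))), Mul(1, Add(-150, Mul(5, -2)))) = Mul(Add(-151, Mul(1, Add(1, Pow(7, 2)))), Mul(1, Add(-150, -10))) = Mul(Add(-151, Mul(1, Add(1, 49))), Mul(1, -160)) = Mul(Add(-151, Mul(1, 50)), -160) = Mul(Add(-151, 50), -160) = Mul(-101, -160) = 16160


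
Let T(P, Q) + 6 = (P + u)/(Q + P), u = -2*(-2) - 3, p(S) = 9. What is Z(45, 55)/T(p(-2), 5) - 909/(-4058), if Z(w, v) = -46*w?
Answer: 58834053/150146 ≈ 391.85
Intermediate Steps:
u = 1 (u = 4 - 3 = 1)
T(P, Q) = -6 + (1 + P)/(P + Q) (T(P, Q) = -6 + (P + 1)/(Q + P) = -6 + (1 + P)/(P + Q))
Z(45, 55)/T(p(-2), 5) - 909/(-4058) = (-46*45)/(((1 - 6*5 - 5*9)/(9 + 5))) - 909/(-4058) = -2070*14/(1 - 30 - 45) - 909*(-1/4058) = -2070/((1/14)*(-74)) + 909/4058 = -2070/(-37/7) + 909/4058 = -2070*(-7/37) + 909/4058 = 14490/37 + 909/4058 = 58834053/150146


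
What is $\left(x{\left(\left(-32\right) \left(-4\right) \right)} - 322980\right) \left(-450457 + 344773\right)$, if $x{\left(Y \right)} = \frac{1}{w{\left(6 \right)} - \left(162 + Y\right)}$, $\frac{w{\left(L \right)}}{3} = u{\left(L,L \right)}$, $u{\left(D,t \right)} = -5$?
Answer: $\frac{10410814693284}{305} \approx 3.4134 \cdot 10^{10}$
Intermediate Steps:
$w{\left(L \right)} = -15$ ($w{\left(L \right)} = 3 \left(-5\right) = -15$)
$x{\left(Y \right)} = \frac{1}{-177 - Y}$ ($x{\left(Y \right)} = \frac{1}{-15 - \left(162 + Y\right)} = \frac{1}{-177 - Y}$)
$\left(x{\left(\left(-32\right) \left(-4\right) \right)} - 322980\right) \left(-450457 + 344773\right) = \left(- \frac{1}{177 - -128} - 322980\right) \left(-450457 + 344773\right) = \left(- \frac{1}{177 + 128} - 322980\right) \left(-105684\right) = \left(- \frac{1}{305} - 322980\right) \left(-105684\right) = \left(- \frac{98508901}{305}\right) \left(-105684\right) = \frac{10410814693284}{305}$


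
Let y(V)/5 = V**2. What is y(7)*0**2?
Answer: 0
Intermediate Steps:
y(V) = 5*V**2
y(7)*0**2 = (5*7**2)*0**2 = (5*49)*0 = 245*0 = 0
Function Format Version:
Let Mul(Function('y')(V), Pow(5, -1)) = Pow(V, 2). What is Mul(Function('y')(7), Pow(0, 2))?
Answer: 0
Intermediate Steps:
Function('y')(V) = Mul(5, Pow(V, 2))
Mul(Function('y')(7), Pow(0, 2)) = Mul(Mul(5, Pow(7, 2)), Pow(0, 2)) = Mul(Mul(5, 49), 0) = Mul(245, 0) = 0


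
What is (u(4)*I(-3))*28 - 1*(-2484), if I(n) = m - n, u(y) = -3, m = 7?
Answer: 1644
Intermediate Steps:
I(n) = 7 - n
(u(4)*I(-3))*28 - 1*(-2484) = -3*(7 - 1*(-3))*28 - 1*(-2484) = -3*(7 + 3)*28 + 2484 = -3*10*28 + 2484 = -30*28 + 2484 = -840 + 2484 = 1644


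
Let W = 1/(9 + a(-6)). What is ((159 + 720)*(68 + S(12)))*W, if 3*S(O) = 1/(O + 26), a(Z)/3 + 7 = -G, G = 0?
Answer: -2271629/456 ≈ -4981.6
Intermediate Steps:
a(Z) = -21 (a(Z) = -21 + 3*(-1*0) = -21 + 3*0 = -21 + 0 = -21)
S(O) = 1/(3*(26 + O)) (S(O) = 1/(3*(O + 26)) = 1/(3*(26 + O)))
W = -1/12 (W = 1/(9 - 21) = 1/(-12) = -1/12 ≈ -0.083333)
((159 + 720)*(68 + S(12)))*W = ((159 + 720)*(68 + 1/(3*(26 + 12))))*(-1/12) = (879*(68 + (⅓)/38))*(-1/12) = (879*(68 + (⅓)*(1/38)))*(-1/12) = (879*(68 + 1/114))*(-1/12) = (879*(7753/114))*(-1/12) = (2271629/38)*(-1/12) = -2271629/456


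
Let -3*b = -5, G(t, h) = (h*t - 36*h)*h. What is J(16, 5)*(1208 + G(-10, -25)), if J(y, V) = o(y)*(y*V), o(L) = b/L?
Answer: -688550/3 ≈ -2.2952e+5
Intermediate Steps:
G(t, h) = h*(-36*h + h*t) (G(t, h) = (-36*h + h*t)*h = h*(-36*h + h*t))
b = 5/3 (b = -1/3*(-5) = 5/3 ≈ 1.6667)
o(L) = 5/(3*L)
J(y, V) = 5*V/3 (J(y, V) = (5/(3*y))*(y*V) = (5/(3*y))*(V*y) = 5*V/3)
J(16, 5)*(1208 + G(-10, -25)) = ((5/3)*5)*(1208 + (-25)**2*(-36 - 10)) = 25*(1208 + 625*(-46))/3 = 25*(1208 - 28750)/3 = (25/3)*(-27542) = -688550/3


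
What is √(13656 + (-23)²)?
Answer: √14185 ≈ 119.10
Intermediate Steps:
√(13656 + (-23)²) = √(13656 + 529) = √14185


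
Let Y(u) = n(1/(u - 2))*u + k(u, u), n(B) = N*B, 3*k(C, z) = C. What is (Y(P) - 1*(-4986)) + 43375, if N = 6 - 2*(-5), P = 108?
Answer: 2565905/53 ≈ 48413.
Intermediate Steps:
k(C, z) = C/3
N = 16 (N = 6 + 10 = 16)
n(B) = 16*B
Y(u) = u/3 + 16*u/(-2 + u) (Y(u) = (16/(u - 2))*u + u/3 = (16/(-2 + u))*u + u/3 = 16*u/(-2 + u) + u/3 = u/3 + 16*u/(-2 + u))
(Y(P) - 1*(-4986)) + 43375 = ((⅓)*108*(46 + 108)/(-2 + 108) - 1*(-4986)) + 43375 = ((⅓)*108*154/106 + 4986) + 43375 = ((⅓)*108*(1/106)*154 + 4986) + 43375 = (2772/53 + 4986) + 43375 = 267030/53 + 43375 = 2565905/53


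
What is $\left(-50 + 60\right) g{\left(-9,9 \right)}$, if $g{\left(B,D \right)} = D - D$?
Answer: $0$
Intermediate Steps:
$g{\left(B,D \right)} = 0$
$\left(-50 + 60\right) g{\left(-9,9 \right)} = \left(-50 + 60\right) 0 = 10 \cdot 0 = 0$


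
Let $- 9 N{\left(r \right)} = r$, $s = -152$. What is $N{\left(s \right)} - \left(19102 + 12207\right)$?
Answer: $- \frac{281629}{9} \approx -31292.0$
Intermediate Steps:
$N{\left(r \right)} = - \frac{r}{9}$
$N{\left(s \right)} - \left(19102 + 12207\right) = \left(- \frac{1}{9}\right) \left(-152\right) - \left(19102 + 12207\right) = \frac{152}{9} - 31309 = - \frac{281629}{9}$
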